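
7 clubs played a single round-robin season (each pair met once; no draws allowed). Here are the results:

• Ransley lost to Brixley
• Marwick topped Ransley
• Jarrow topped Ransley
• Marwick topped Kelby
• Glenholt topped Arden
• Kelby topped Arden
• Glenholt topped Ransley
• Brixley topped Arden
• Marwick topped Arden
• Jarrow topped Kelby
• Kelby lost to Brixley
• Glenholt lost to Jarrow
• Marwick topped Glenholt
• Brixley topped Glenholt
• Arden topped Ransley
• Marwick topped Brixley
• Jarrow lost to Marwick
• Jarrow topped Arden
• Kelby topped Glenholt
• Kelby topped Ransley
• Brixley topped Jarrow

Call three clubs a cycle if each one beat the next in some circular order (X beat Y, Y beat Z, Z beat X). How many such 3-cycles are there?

Win totals: Ransley 0, Glenholt 2, Jarrow 4, Brixley 5, Kelby 3, Marwick 6, Arden 1.
A club with w wins dominates both others in C(w,2) triples; summing gives 0 + 1 + 6 + 10 + 3 + 15 + 0 = 35 transitive triples.
Total triples C(7,3) = 35, so cyclic triples = 35 − 35 = 0.

0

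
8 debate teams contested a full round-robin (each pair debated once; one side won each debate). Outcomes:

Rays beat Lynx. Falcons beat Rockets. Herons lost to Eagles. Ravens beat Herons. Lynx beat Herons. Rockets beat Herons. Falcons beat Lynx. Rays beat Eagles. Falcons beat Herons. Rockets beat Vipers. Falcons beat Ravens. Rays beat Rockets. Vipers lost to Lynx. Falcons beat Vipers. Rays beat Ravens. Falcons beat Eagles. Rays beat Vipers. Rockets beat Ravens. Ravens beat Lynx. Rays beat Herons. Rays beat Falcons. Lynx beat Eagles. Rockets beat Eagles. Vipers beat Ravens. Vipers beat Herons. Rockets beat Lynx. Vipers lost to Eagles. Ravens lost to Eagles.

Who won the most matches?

Rays

Win totals: Herons 0, Rockets 5, Ravens 2, Eagles 3, Vipers 2, Lynx 3, Rays 7, Falcons 6.
Rays leads with 7 wins (next highest: 6).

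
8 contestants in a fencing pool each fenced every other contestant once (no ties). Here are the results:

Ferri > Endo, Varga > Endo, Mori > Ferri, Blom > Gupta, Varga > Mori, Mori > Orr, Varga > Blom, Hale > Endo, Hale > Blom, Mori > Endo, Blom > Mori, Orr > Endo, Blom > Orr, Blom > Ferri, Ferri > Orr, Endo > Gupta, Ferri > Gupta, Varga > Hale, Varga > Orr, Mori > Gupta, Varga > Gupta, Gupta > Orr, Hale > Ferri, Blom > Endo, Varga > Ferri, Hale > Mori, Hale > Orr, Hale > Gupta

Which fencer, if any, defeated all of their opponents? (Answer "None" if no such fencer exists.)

Varga has 7 wins out of 7 opponents — a perfect record.

Varga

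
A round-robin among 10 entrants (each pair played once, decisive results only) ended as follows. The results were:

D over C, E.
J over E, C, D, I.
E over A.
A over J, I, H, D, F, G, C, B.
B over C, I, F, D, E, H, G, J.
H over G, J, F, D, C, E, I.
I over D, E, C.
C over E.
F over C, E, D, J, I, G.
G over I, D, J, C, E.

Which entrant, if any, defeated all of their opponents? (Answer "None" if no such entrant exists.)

None

Highest win total is B with 8 (out of 9 possible).
B lost to A, so no entrant went undefeated.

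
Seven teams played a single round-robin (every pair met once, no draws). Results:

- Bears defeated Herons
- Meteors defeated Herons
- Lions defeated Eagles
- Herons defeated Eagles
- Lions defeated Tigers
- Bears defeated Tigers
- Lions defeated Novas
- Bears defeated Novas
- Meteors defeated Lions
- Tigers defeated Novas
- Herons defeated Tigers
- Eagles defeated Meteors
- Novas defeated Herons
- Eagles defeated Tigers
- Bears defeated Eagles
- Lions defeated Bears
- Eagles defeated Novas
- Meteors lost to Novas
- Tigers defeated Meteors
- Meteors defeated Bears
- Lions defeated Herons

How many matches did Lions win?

Lions' results: beat Bears, Novas, Herons, Eagles, Tigers; lost to Meteors.
That is 5 wins.

5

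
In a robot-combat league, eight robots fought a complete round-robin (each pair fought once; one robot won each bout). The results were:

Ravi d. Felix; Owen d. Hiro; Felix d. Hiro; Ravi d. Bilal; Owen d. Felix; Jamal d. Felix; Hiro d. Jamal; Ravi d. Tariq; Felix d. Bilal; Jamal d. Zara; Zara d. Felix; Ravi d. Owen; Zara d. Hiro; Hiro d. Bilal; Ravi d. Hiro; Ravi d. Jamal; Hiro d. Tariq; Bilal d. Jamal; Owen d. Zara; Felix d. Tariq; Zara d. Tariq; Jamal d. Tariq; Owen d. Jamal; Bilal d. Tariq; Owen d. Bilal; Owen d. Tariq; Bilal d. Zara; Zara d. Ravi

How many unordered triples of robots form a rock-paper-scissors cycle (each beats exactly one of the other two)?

Win totals: Ravi 6, Tariq 0, Jamal 3, Hiro 3, Felix 3, Bilal 3, Zara 4, Owen 6.
A robot with w wins dominates both others in C(w,2) triples; summing gives 15 + 0 + 3 + 3 + 3 + 3 + 6 + 15 = 48 transitive triples.
Total triples C(8,3) = 56, so cyclic triples = 56 − 48 = 8.

8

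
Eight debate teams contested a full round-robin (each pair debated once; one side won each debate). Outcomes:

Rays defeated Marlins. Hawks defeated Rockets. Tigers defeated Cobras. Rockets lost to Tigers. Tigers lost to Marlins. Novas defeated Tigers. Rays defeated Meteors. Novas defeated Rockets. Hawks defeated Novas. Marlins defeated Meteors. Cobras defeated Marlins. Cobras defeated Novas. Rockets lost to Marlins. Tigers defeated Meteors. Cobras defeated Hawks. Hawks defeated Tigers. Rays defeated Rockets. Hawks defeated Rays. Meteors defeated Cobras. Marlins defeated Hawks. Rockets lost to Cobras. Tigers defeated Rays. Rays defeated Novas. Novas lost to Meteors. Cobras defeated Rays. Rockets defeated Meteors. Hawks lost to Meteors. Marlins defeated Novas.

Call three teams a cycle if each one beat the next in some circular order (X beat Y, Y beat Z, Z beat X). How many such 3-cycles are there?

Win totals: Meteors 3, Hawks 4, Cobras 5, Rockets 1, Rays 4, Tigers 4, Novas 2, Marlins 5.
A team with w wins dominates both others in C(w,2) triples; summing gives 3 + 6 + 10 + 0 + 6 + 6 + 1 + 10 = 42 transitive triples.
Total triples C(8,3) = 56, so cyclic triples = 56 − 42 = 14.

14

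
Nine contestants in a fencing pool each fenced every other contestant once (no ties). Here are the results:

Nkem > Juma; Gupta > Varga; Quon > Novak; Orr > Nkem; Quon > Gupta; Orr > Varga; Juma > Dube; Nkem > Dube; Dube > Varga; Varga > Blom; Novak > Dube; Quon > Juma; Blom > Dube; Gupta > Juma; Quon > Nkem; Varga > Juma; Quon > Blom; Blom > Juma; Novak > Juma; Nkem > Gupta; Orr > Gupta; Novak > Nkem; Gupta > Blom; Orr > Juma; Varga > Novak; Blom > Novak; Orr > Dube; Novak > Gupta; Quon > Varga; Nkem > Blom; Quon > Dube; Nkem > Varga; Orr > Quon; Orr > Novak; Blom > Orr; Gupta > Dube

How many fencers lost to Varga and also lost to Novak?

Varga beat: Blom, Novak, Juma.
Novak beat: Nkem, Dube, Juma, Gupta.
Both beat: Juma — 1.

1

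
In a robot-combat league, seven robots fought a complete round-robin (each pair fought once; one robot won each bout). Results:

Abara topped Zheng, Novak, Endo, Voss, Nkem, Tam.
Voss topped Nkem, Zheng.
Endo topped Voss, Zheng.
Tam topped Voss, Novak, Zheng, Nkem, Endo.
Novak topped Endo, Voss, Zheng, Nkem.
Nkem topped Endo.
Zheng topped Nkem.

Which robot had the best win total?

Abara

Win totals: Endo 2, Novak 4, Nkem 1, Abara 6, Tam 5, Zheng 1, Voss 2.
Abara leads with 6 wins (next highest: 5).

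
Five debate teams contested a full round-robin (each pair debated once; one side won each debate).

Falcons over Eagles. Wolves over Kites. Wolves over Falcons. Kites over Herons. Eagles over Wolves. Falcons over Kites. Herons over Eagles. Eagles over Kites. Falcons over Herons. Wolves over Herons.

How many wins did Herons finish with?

1

Herons' results: beat Eagles; lost to Kites, Falcons, Wolves.
That is 1 win.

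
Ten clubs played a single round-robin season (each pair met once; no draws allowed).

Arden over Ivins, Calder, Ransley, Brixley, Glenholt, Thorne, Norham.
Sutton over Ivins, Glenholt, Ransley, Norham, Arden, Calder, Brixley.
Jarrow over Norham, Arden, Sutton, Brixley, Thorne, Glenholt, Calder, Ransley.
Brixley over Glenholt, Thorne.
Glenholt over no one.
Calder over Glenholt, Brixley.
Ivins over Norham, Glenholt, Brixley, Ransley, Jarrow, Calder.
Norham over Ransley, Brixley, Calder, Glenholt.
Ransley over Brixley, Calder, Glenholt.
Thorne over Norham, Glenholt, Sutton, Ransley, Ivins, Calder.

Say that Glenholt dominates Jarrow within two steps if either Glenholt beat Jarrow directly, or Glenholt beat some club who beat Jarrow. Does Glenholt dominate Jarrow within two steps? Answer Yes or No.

Glenholt did not beat Jarrow directly.
Glenholt beat no one, so there is no intermediate club.

No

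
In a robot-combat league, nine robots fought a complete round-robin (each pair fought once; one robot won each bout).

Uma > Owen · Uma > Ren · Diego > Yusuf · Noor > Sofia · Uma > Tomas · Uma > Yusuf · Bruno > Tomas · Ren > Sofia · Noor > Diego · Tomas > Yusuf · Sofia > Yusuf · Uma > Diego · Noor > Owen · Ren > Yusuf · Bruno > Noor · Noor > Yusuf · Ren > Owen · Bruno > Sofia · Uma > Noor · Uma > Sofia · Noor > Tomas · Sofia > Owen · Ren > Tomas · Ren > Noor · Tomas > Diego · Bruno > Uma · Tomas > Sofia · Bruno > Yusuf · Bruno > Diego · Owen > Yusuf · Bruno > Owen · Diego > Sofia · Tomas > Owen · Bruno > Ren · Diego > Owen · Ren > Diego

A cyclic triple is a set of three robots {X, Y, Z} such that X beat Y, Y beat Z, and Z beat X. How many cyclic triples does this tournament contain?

0

Win totals: Diego 3, Tomas 4, Yusuf 0, Ren 6, Bruno 8, Noor 5, Owen 1, Sofia 2, Uma 7.
A robot with w wins dominates both others in C(w,2) triples; summing gives 3 + 6 + 0 + 15 + 28 + 10 + 0 + 1 + 21 = 84 transitive triples.
Total triples C(9,3) = 84, so cyclic triples = 84 − 84 = 0.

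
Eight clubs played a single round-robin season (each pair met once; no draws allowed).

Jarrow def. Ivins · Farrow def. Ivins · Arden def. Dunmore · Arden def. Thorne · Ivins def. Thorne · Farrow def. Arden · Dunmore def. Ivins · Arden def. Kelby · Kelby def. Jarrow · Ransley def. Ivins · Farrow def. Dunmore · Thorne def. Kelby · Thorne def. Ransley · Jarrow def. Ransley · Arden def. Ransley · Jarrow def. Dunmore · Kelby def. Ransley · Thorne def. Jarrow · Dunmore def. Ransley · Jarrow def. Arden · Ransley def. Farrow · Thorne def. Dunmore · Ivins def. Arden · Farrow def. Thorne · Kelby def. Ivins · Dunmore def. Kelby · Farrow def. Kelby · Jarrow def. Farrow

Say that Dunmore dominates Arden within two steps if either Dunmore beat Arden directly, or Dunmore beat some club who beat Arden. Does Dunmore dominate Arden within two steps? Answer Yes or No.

Yes

Dunmore did not beat Arden directly.
Dunmore beat Ransley, Kelby, Ivins. Of those, Ivins beat Arden.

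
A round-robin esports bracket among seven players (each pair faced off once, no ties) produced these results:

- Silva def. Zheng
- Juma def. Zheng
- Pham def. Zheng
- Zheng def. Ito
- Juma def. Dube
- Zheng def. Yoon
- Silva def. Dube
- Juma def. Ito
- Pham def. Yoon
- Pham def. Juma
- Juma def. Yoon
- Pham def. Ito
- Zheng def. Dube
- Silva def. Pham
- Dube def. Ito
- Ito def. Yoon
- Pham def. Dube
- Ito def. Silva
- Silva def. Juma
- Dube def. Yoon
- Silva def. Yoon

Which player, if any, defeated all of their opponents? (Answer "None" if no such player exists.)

None

Highest win total is Silva with 5 (out of 6 possible).
Silva lost to Ito, so no player went undefeated.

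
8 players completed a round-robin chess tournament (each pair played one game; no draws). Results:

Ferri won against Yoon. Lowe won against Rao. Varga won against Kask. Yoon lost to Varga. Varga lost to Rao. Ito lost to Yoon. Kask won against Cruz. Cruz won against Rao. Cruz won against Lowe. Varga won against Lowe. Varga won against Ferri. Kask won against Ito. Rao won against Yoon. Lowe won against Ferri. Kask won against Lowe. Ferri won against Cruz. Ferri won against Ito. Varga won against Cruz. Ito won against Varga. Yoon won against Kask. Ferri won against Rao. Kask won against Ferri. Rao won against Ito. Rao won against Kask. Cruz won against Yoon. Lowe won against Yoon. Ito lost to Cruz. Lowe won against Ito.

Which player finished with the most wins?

Win totals: Rao 4, Ferri 4, Kask 4, Ito 1, Yoon 2, Varga 5, Lowe 4, Cruz 4.
Varga leads with 5 wins (next highest: 4).

Varga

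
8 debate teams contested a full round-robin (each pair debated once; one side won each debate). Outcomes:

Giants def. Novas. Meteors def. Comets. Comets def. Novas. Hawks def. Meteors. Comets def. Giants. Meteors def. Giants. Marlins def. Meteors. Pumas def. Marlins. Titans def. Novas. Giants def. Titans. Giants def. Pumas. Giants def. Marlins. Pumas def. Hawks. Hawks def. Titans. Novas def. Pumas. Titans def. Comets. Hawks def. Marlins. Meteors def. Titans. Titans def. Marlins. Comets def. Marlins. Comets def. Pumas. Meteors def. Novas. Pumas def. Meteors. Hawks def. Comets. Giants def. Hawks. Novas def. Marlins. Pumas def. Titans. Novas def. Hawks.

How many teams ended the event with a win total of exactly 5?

Win totals: Marlins 1, Titans 3, Pumas 4, Meteors 4, Comets 4, Giants 5, Novas 3, Hawks 4.
Exactly 5: Giants — 1 team.

1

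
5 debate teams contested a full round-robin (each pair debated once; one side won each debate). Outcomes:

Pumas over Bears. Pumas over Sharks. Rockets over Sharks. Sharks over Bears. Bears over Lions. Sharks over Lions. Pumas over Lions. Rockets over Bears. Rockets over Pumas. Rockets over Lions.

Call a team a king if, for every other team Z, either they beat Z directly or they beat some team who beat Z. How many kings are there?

1

Rockets reaches everyone (king).
Bears cannot reach Rockets, Pumas, Sharks in two steps.
Lions cannot reach Rockets, Bears, Pumas, Sharks in two steps.
Pumas cannot reach Rockets in two steps.
Sharks cannot reach Rockets, Pumas in two steps.
Kings: Rockets — 1.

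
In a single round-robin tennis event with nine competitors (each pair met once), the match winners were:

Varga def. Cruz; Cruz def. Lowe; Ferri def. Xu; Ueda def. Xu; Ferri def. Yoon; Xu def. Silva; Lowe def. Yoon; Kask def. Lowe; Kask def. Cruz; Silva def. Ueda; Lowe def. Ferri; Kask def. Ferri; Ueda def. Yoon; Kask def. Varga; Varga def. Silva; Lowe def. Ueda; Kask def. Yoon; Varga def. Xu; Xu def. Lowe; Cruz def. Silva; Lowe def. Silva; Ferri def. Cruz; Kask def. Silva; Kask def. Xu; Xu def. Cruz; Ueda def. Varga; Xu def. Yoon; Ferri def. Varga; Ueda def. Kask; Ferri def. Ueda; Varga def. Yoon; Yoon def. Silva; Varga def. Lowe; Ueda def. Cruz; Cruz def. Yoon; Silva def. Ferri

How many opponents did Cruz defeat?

Cruz's results: beat Lowe, Yoon, Silva; lost to Ferri, Xu, Ueda, Kask, Varga.
That is 3 wins.

3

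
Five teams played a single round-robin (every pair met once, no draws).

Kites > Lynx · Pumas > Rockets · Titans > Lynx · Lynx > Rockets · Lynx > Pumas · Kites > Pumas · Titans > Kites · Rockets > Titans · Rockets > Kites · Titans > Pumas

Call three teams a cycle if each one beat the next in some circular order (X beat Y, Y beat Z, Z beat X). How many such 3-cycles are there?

Of the C(5,3) = 10 triples, the cyclic ones are: {Lynx, Rockets, Kites}; {Lynx, Rockets, Titans}; {Rockets, Pumas, Kites}; {Rockets, Pumas, Titans}.
That is 4.

4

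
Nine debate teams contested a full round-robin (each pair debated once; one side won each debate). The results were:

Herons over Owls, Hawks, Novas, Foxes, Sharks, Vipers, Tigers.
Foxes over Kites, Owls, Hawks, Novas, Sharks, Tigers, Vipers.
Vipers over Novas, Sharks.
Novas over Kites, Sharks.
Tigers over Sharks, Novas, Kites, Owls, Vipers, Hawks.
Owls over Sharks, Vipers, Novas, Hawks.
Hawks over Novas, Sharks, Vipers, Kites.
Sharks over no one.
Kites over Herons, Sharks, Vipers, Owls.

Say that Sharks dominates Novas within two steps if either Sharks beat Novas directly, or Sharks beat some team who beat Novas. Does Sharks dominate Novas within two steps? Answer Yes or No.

No

Sharks did not beat Novas directly.
Sharks beat no one, so there is no intermediate team.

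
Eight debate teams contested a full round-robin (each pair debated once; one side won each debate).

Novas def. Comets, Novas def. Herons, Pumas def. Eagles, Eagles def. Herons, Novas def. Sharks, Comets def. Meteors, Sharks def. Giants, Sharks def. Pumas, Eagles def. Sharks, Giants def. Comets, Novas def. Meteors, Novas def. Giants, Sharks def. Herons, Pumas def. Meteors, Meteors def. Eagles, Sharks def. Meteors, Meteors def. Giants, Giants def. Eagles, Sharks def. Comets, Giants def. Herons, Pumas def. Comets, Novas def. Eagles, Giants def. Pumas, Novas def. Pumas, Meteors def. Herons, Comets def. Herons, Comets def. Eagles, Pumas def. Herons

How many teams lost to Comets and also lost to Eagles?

Comets beat: Eagles, Meteors, Herons.
Eagles beat: Herons, Sharks.
Both beat: Herons — 1.

1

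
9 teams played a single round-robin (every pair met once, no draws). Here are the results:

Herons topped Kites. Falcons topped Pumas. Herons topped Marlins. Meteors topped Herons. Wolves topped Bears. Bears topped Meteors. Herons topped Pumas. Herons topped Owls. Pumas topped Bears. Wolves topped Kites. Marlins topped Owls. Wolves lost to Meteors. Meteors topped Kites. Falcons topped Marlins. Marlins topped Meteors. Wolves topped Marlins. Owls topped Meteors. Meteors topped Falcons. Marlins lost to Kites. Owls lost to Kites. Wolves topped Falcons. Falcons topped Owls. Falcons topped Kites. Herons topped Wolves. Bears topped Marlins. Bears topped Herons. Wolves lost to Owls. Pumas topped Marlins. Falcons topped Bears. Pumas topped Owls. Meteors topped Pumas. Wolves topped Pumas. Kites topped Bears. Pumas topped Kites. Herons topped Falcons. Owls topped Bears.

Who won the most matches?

Win totals: Kites 3, Herons 6, Falcons 5, Wolves 5, Marlins 2, Pumas 4, Owls 3, Bears 3, Meteors 5.
Herons leads with 6 wins (next highest: 5).

Herons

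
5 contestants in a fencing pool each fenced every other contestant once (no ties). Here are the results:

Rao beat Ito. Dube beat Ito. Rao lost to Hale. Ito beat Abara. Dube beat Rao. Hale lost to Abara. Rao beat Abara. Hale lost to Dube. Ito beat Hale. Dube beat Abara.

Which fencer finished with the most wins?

Win totals: Hale 1, Abara 1, Dube 4, Rao 2, Ito 2.
Dube leads with 4 wins (next highest: 2).

Dube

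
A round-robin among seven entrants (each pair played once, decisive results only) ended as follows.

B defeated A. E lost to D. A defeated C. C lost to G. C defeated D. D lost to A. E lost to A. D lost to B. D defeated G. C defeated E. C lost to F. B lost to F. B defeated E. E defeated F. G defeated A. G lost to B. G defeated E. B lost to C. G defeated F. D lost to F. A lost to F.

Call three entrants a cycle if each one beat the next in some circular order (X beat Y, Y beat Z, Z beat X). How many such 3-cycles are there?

10

Win totals: A 3, B 4, C 3, D 2, E 1, F 4, G 4.
An entrant with w wins dominates both others in C(w,2) triples; summing gives 3 + 6 + 3 + 1 + 0 + 6 + 6 = 25 transitive triples.
Total triples C(7,3) = 35, so cyclic triples = 35 − 25 = 10.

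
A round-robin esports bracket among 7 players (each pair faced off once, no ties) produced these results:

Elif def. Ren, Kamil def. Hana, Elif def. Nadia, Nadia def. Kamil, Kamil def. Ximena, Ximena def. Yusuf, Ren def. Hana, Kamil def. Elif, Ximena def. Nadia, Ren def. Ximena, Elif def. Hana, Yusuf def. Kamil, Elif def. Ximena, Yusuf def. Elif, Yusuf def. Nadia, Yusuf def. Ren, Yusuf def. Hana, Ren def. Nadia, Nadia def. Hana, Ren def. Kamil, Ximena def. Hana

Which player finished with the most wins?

Win totals: Kamil 3, Nadia 2, Hana 0, Ximena 3, Ren 4, Yusuf 5, Elif 4.
Yusuf leads with 5 wins (next highest: 4).

Yusuf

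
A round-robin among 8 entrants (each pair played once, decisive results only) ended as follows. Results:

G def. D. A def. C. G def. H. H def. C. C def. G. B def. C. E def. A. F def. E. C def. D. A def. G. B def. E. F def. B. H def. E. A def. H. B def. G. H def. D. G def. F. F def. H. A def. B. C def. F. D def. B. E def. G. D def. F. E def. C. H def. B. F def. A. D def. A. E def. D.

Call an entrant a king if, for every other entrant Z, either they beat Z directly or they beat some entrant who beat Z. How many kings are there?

A reaches everyone (king).
B reaches everyone (king).
C reaches everyone (king).
D reaches everyone (king).
E reaches everyone (king).
F reaches everyone (king).
G reaches everyone (king).
H reaches everyone (king).
Kings: A, B, C, D, E, F, G, H — 8.

8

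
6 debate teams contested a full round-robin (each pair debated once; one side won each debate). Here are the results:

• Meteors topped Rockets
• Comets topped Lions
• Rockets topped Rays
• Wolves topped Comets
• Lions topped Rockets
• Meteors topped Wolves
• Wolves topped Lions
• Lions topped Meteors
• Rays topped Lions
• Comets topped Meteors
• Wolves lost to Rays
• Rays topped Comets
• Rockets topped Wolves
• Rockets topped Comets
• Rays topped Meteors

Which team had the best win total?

Win totals: Comets 2, Lions 2, Wolves 2, Meteors 2, Rockets 3, Rays 4.
Rays leads with 4 wins (next highest: 3).

Rays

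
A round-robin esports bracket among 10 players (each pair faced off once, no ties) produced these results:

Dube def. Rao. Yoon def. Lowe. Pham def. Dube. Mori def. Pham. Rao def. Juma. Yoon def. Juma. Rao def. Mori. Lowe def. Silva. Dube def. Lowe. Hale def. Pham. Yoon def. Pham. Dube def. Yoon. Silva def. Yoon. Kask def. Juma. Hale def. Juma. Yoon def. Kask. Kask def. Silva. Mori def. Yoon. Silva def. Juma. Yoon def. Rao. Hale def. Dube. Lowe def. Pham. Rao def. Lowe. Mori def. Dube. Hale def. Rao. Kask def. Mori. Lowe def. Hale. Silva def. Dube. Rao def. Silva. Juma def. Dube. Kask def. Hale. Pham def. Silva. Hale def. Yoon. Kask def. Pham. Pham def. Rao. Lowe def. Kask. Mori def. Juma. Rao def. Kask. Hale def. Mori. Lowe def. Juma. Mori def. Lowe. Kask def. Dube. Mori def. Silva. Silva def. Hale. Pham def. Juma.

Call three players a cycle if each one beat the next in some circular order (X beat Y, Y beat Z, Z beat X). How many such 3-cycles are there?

Win totals: Juma 1, Mori 6, Silva 4, Dube 3, Lowe 5, Kask 6, Hale 6, Rao 5, Yoon 5, Pham 4.
A player with w wins dominates both others in C(w,2) triples; summing gives 0 + 15 + 6 + 3 + 10 + 15 + 15 + 10 + 10 + 6 = 90 transitive triples.
Total triples C(10,3) = 120, so cyclic triples = 120 − 90 = 30.

30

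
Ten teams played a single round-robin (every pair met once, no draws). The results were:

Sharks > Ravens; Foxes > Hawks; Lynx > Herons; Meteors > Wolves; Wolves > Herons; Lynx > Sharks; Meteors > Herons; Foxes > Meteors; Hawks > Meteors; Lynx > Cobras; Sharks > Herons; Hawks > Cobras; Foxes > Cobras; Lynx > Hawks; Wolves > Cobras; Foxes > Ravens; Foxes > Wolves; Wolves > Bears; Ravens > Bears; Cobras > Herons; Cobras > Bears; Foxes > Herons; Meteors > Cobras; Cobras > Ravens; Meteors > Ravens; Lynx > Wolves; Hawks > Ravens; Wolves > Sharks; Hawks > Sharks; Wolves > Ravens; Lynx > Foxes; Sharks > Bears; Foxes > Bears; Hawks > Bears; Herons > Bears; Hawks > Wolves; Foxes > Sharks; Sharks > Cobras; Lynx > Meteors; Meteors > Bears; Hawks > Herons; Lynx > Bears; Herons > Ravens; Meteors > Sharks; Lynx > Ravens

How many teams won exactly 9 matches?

1

Win totals: Hawks 7, Sharks 4, Wolves 5, Lynx 9, Ravens 1, Bears 0, Herons 2, Meteors 6, Foxes 8, Cobras 3.
Exactly 9: Lynx — 1 team.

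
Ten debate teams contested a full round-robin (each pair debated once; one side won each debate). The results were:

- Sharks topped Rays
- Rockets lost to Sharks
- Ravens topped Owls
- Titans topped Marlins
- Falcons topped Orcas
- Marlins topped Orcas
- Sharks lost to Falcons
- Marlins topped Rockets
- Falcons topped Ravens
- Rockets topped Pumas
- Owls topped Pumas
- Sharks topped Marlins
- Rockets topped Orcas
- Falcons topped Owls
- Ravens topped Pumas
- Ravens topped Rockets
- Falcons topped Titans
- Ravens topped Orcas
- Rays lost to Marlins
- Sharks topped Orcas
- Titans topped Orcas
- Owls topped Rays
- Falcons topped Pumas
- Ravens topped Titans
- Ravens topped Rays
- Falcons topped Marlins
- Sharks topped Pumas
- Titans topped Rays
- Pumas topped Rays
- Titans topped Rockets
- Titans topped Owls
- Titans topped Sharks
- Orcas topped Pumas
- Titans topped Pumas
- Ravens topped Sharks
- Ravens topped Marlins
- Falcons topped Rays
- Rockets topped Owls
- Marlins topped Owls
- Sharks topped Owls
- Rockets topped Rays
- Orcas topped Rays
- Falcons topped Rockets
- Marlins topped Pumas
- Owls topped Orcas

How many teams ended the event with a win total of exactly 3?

1

Win totals: Falcons 9, Ravens 8, Rockets 4, Sharks 6, Orcas 2, Titans 7, Owls 3, Marlins 5, Rays 0, Pumas 1.
Exactly 3: Owls — 1 team.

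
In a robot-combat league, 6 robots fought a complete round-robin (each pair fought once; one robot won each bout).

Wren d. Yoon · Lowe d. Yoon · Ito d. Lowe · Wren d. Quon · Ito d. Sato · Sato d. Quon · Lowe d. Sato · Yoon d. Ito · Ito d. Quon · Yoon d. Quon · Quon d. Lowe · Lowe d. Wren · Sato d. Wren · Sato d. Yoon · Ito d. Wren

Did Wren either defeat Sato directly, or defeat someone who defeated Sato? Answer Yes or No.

No

Wren did not beat Sato directly.
Wren beat Quon, Yoon, but each of them lost to Sato. No two-step path.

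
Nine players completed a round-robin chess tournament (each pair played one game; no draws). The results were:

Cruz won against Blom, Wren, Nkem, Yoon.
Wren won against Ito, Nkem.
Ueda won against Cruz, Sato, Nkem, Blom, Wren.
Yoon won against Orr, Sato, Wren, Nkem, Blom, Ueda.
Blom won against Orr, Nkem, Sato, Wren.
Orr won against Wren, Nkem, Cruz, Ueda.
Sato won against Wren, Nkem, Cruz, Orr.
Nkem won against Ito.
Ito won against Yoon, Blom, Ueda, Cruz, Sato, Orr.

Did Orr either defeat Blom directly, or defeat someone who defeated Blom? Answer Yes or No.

Orr did not beat Blom directly.
Orr beat Nkem, Cruz, Ueda, Wren. Of those, Cruz beat Blom.

Yes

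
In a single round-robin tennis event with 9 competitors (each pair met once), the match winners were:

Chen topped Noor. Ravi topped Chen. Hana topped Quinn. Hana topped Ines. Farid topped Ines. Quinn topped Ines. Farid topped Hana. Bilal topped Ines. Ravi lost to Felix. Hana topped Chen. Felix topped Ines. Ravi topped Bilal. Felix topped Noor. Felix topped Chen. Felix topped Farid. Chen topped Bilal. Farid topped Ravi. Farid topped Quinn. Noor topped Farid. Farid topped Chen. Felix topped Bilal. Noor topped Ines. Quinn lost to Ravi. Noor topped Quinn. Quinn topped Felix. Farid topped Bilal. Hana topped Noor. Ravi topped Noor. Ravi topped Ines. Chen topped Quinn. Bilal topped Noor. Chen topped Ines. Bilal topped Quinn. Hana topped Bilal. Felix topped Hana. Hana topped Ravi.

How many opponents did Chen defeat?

Chen's results: beat Quinn, Bilal, Noor, Ines; lost to Farid, Ravi, Felix, Hana.
That is 4 wins.

4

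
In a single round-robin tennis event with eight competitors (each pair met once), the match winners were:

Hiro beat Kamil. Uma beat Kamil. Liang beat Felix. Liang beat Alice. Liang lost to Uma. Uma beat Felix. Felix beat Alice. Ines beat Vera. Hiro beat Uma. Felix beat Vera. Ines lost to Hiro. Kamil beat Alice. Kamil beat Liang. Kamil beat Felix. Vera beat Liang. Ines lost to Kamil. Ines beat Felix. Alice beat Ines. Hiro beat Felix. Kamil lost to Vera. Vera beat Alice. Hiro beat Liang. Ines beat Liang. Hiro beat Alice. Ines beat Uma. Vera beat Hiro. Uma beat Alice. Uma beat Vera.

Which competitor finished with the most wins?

Hiro

Win totals: Ines 4, Liang 2, Kamil 4, Felix 2, Alice 1, Hiro 6, Uma 5, Vera 4.
Hiro leads with 6 wins (next highest: 5).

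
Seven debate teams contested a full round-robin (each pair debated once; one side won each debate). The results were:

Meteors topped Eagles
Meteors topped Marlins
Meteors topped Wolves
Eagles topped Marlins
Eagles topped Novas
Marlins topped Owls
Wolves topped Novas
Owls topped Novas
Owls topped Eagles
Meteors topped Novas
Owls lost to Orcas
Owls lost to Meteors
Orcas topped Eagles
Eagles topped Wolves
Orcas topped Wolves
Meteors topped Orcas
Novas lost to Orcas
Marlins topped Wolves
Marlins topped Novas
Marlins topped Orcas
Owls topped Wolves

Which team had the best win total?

Meteors

Win totals: Owls 3, Wolves 1, Eagles 3, Orcas 4, Novas 0, Marlins 4, Meteors 6.
Meteors leads with 6 wins (next highest: 4).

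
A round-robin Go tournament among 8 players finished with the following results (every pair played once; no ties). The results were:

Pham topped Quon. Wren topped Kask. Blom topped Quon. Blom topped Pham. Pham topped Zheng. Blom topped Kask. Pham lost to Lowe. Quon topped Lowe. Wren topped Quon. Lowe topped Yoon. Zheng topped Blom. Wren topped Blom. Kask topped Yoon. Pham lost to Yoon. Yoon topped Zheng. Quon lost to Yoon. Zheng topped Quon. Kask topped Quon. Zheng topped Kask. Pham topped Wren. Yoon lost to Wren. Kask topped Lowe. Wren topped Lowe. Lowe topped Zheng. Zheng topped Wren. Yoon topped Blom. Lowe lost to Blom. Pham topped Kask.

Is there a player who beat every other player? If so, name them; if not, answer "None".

Highest win total is Wren with 5 (out of 7 possible).
Wren lost to Pham, Zheng, so no player went undefeated.

None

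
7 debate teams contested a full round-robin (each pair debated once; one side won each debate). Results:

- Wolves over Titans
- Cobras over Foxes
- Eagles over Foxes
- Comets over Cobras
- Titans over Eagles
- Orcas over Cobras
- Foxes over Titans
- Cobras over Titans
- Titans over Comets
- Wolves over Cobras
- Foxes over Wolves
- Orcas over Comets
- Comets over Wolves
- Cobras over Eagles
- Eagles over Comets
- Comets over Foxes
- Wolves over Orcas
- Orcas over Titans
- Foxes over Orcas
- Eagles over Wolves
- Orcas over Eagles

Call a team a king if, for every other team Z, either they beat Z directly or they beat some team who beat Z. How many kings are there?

Titans cannot reach Orcas in two steps.
Eagles reaches everyone (king).
Comets reaches everyone (king).
Orcas reaches everyone (king).
Foxes reaches everyone (king).
Wolves reaches everyone (king).
Cobras reaches everyone (king).
Kings: Eagles, Comets, Orcas, Foxes, Wolves, Cobras — 6.

6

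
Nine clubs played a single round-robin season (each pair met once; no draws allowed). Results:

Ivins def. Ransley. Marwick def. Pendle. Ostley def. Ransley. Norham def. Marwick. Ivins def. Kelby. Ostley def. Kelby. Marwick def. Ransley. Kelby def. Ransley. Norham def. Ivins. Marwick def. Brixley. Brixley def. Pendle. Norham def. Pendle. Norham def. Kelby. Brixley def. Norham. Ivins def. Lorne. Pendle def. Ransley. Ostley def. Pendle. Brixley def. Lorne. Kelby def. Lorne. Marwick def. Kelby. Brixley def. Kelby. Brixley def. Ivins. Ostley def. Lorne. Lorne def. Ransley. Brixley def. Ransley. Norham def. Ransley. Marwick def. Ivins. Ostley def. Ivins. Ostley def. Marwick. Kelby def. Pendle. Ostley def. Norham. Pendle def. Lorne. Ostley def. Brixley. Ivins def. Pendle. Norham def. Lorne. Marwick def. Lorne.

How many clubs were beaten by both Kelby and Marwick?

Kelby beat: Lorne, Pendle, Ransley.
Marwick beat: Ivins, Lorne, Pendle, Ransley, Brixley, Kelby.
Both beat: Lorne, Pendle, Ransley — 3.

3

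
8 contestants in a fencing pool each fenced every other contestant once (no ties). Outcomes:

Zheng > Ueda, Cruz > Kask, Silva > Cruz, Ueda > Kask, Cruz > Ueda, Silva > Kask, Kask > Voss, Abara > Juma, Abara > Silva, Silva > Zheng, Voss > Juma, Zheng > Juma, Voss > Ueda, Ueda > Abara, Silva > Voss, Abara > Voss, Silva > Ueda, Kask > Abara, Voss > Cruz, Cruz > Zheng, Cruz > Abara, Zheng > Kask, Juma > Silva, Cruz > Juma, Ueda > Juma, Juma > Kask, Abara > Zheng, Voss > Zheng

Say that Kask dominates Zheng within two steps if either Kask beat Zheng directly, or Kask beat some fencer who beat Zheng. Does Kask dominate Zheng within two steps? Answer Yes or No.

Kask did not beat Zheng directly.
Kask beat Abara, Voss. Of those, Abara beat Zheng.

Yes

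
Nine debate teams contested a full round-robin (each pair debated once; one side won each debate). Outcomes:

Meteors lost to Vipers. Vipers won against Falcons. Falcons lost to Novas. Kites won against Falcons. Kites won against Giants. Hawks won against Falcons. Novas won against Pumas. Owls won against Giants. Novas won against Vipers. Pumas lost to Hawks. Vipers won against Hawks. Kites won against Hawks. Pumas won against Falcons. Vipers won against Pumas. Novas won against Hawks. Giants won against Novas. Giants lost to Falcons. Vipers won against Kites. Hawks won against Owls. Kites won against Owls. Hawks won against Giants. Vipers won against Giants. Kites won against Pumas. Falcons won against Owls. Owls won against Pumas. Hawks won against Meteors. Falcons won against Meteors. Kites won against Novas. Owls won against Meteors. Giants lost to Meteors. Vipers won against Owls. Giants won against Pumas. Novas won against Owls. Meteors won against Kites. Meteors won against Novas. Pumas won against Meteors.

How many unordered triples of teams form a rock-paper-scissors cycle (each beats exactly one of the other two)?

Win totals: Pumas 2, Kites 6, Meteors 3, Falcons 3, Vipers 7, Giants 2, Owls 3, Hawks 5, Novas 5.
A team with w wins dominates both others in C(w,2) triples; summing gives 1 + 15 + 3 + 3 + 21 + 1 + 3 + 10 + 10 = 67 transitive triples.
Total triples C(9,3) = 84, so cyclic triples = 84 − 67 = 17.

17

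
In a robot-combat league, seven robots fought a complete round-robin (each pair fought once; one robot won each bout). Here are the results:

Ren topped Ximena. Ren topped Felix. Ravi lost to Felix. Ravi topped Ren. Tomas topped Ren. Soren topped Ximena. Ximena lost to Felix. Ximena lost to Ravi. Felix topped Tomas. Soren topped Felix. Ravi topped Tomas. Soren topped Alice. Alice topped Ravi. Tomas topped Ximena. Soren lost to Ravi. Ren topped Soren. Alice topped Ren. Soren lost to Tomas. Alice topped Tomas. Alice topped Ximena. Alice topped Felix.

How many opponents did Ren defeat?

Ren's results: beat Ximena, Soren, Felix; lost to Alice, Tomas, Ravi.
That is 3 wins.

3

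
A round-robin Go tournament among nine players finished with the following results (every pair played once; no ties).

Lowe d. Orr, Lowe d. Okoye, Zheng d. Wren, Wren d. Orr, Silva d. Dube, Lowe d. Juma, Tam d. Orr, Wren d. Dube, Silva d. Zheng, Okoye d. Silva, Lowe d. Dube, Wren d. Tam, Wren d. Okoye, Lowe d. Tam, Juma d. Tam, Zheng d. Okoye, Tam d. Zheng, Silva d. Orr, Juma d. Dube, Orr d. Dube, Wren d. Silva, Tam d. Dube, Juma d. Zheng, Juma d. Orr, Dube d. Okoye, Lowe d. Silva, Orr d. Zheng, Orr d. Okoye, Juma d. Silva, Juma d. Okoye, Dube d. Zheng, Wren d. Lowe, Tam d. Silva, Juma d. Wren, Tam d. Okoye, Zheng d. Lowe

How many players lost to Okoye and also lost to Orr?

Okoye beat: Silva.
Orr beat: Zheng, Dube, Okoye.
No one was beaten by both.

0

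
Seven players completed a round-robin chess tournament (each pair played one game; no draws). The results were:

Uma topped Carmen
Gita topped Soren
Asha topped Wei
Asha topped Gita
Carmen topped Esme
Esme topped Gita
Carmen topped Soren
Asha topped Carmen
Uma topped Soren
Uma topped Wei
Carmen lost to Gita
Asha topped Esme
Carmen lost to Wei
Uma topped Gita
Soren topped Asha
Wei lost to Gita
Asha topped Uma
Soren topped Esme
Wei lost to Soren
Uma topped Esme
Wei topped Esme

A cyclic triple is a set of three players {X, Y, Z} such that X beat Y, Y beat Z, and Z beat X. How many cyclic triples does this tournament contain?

Win totals: Carmen 2, Gita 3, Uma 5, Esme 1, Wei 2, Soren 3, Asha 5.
A player with w wins dominates both others in C(w,2) triples; summing gives 1 + 3 + 10 + 0 + 1 + 3 + 10 = 28 transitive triples.
Total triples C(7,3) = 35, so cyclic triples = 35 − 28 = 7.

7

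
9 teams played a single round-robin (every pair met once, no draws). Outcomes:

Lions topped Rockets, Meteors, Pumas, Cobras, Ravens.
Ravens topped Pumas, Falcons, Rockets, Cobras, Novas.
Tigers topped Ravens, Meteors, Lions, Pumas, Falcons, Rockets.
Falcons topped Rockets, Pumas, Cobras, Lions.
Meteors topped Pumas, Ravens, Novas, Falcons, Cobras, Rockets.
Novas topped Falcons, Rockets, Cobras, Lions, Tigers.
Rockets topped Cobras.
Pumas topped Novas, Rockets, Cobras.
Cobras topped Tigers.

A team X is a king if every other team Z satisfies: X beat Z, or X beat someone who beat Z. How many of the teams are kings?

5

Cobras cannot reach Novas in two steps.
Ravens cannot reach Meteors in two steps.
Pumas cannot reach Ravens, Meteors in two steps.
Lions reaches everyone (king).
Falcons reaches everyone (king).
Novas reaches everyone (king).
Meteors reaches everyone (king).
Tigers reaches everyone (king).
Rockets cannot reach Ravens, Pumas, Lions, Falcons, Novas, Meteors in two steps.
Kings: Lions, Falcons, Novas, Meteors, Tigers — 5.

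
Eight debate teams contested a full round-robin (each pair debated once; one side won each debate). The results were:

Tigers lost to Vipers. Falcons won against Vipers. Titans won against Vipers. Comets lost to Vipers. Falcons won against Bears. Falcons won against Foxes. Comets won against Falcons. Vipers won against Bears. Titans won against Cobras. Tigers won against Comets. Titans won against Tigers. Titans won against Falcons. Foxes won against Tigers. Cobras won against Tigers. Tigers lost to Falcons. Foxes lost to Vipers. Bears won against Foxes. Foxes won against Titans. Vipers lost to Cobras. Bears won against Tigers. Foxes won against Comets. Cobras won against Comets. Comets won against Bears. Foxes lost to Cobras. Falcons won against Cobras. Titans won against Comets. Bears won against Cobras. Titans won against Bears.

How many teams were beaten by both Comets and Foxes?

0

Comets beat: Bears, Falcons.
Foxes beat: Tigers, Titans, Comets.
No one was beaten by both.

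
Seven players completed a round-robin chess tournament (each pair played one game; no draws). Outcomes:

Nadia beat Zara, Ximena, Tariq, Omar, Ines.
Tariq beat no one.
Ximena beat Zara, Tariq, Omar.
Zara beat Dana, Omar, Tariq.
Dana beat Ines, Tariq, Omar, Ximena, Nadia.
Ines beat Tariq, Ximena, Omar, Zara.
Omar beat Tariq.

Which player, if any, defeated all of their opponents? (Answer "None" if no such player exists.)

Highest win total is Nadia with 5 (out of 6 possible).
Nadia lost to Dana, so no player went undefeated.

None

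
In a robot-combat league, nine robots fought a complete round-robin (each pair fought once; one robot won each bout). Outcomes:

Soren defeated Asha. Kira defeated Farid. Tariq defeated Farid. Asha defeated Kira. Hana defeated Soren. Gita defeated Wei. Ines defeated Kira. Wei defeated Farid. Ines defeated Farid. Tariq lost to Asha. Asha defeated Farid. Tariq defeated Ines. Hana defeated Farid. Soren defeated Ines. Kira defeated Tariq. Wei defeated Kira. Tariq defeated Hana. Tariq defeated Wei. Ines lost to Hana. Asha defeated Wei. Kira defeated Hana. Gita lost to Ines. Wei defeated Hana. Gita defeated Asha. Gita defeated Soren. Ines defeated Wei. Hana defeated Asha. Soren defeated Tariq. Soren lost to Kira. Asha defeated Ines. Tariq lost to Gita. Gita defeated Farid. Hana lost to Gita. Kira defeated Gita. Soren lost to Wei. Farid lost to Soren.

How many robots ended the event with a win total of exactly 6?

Win totals: Soren 4, Farid 0, Ines 4, Kira 5, Tariq 4, Asha 5, Hana 4, Gita 6, Wei 4.
Exactly 6: Gita — 1 robot.

1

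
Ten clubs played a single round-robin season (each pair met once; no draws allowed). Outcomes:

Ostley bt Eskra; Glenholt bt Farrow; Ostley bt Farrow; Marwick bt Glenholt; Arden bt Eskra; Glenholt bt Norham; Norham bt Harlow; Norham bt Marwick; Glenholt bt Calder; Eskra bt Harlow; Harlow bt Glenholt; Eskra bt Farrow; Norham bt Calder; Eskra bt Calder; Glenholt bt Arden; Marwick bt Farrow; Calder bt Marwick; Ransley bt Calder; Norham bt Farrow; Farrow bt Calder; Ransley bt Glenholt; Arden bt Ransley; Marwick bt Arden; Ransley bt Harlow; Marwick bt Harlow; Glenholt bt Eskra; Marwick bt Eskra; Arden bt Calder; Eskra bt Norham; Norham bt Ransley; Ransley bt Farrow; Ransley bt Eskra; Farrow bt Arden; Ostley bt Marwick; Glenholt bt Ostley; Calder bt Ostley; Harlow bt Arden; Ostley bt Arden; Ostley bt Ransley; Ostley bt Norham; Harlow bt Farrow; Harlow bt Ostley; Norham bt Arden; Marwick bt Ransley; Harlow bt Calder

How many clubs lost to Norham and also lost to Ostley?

Norham beat: Farrow, Ransley, Harlow, Arden, Marwick, Calder.
Ostley beat: Farrow, Ransley, Arden, Marwick, Eskra, Norham.
Both beat: Farrow, Ransley, Arden, Marwick — 4.

4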